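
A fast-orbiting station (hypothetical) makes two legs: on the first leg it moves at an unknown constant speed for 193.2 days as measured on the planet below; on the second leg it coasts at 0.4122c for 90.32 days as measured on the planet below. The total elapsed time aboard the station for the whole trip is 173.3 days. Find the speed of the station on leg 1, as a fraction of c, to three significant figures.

Leg 1: speed unknown; τ_1 = 193.2/γ_1.
Leg 2: γ = 1/√(1 − 0.4122²) = 1/√0.8301 = 1.098; τ_2 = 90.32/1.098 = 82.29 days.
Total proper time: τ_1 + 82.29 = 173.3, so τ_1 = 173.3 − 82.29 = 91.01 days.
γ_1 = 193.2/91.01 = 2.123; β = √(1 − 1/γ²) = √0.7781.

β = 0.882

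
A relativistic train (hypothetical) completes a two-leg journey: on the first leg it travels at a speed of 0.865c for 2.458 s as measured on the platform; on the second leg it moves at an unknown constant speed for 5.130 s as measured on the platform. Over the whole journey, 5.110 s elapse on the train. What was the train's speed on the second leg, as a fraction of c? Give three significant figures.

Leg 1: γ = 1/√(1 − 0.865²) = 1/√0.2518 = 1.993; τ_1 = 2.458/1.993 = 1.233 s.
Leg 2: speed unknown; τ_2 = 5.130/γ_2.
Total proper time: 1.233 + τ_2 = 5.110, so τ_2 = 5.110 − 1.233 = 3.877 s.
γ_2 = 5.130/3.877 = 1.323; β = √(1 − 1/γ²) = √0.4289.

β = 0.655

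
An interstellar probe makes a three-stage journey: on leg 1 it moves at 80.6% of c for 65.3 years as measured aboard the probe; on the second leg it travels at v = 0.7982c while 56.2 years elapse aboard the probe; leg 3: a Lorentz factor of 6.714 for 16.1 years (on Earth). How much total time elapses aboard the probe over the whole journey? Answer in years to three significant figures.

τ = 124 years

Leg 1: 65.3 years is already measured aboard the probe.
Leg 2: 56.2 years is already measured aboard the probe.
Leg 3: γ = 6.714; τ_3 = 16.1/6.714 = 2.398 years.
Total: 65.30 + 56.20 + 2.398 years.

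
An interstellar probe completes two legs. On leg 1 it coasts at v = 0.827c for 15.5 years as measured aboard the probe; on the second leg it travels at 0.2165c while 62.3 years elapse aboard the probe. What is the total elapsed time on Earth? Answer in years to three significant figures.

Δt = 91.4 years

Leg 1: γ = 1/√(1 − 0.827²) = 1/√0.3161 = 1.779; Δt_1 = 1.779 × 15.5 = 27.57 years.
Leg 2: γ = 1/√(1 − 0.2165²) = 1/√0.9531 = 1.024; Δt_2 = 1.024 × 62.3 = 63.81 years.
Total: 27.57 + 63.81 years.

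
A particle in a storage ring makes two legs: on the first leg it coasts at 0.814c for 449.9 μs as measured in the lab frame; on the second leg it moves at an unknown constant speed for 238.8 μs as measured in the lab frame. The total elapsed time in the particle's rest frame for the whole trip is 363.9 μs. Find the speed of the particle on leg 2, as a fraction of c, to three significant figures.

β = 0.903

Leg 1: γ = 1/√(1 − 0.814²) = 1/√0.3374 = 1.722; τ_1 = 449.9/1.722 = 261.3 μs.
Leg 2: speed unknown; τ_2 = 238.8/γ_2.
Total proper time: 261.3 + τ_2 = 363.9, so τ_2 = 363.9 − 261.3 = 102.6 μs.
γ_2 = 238.8/102.6 = 2.328; β = √(1 − 1/γ²) = √0.8155.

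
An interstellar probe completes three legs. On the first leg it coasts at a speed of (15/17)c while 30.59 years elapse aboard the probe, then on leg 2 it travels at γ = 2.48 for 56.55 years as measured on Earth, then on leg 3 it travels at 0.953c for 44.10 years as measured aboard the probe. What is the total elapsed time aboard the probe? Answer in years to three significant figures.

τ = 97.5 years

Leg 1: 30.59 years is already measured aboard the probe.
Leg 2: γ = 2.48; τ_2 = 56.55/2.480 = 22.80 years.
Leg 3: 44.10 years is already measured aboard the probe.
Total: 30.59 + 22.80 + 44.10 years.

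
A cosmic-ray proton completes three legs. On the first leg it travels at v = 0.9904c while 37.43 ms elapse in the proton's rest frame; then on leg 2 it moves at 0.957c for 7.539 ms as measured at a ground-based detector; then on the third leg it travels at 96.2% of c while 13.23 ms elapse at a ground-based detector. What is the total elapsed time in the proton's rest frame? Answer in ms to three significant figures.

Leg 1: 37.43 ms is already measured in the proton's rest frame.
Leg 2: γ = 1/√(1 − 0.957²) = 1/√0.08415 = 3.447; τ_2 = 7.539/3.447 = 2.187 ms.
Leg 3: β = 0.962; γ = 1/√(1 − 0.962²) = 1/√0.07456 = 3.662; τ_3 = 13.23/3.662 = 3.612 ms.
Total: 37.43 + 2.187 + 3.612 ms.

τ = 43.2 ms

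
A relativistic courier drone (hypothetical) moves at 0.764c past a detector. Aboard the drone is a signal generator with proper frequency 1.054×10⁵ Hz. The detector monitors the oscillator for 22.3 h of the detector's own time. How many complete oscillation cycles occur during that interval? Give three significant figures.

N = 5.46×10⁹

γ = 1/√(1 − 0.764²) = 1/√0.4163 = 1.550
During 22.3 h of lab time, the oscillator's proper time advances by τ = Δt/γ = 22.3/1.550 = 14.39 h = 5.180×10⁴ s.
N = f × τ = 1.054×10⁵ × 5.180×10⁴ = 5.460×10⁹.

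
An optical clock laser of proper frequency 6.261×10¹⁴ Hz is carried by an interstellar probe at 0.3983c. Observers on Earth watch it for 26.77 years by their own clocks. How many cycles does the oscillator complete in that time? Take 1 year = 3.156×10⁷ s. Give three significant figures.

γ = 1/√(1 − 0.3983²) = 1/√0.8414 = 1.090
During 26.77 years of lab time, the oscillator's proper time advances by τ = Δt/γ = 26.77/1.090 = 24.55 years = 7.750×10⁸ s.
N = f × τ = 6.261×10¹⁴ × 7.750×10⁸ = 4.852×10²³.

N = 4.85×10²³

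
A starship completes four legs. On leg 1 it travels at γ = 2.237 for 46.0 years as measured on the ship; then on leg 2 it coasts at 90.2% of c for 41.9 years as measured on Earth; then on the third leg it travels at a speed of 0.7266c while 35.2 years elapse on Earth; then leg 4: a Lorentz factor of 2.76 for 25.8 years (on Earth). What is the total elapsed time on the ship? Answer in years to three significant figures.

τ = 97.6 years

Leg 1: 46.0 years is already measured on the ship.
Leg 2: β = 0.902; γ = 1/√(1 − 0.902²) = 1/√0.1864 = 2.316; τ_2 = 41.9/2.316 = 18.09 years.
Leg 3: γ = 1/√(1 − 0.7266²) = 1/√0.4721 = 1.455; τ_3 = 35.2/1.455 = 24.18 years.
Leg 4: γ = 2.76; τ_4 = 25.8/2.760 = 9.348 years.
Total: 46.00 + 18.09 + 24.18 + 9.348 years.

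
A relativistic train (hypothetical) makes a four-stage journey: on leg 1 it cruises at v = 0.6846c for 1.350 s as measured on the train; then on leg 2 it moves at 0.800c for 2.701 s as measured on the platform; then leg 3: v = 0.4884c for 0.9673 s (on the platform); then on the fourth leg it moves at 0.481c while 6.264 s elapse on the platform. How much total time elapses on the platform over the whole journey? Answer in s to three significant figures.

Δt = 11.8 s

Leg 1: γ = 1/√(1 − 0.6846²) = 1/√0.5313 = 1.372; Δt_1 = 1.372 × 1.350 = 1.852 s.
Leg 2: 2.701 s is already measured on the platform.
Leg 3: 0.9673 s is already measured on the platform.
Leg 4: 6.264 s is already measured on the platform.
Total: 1.852 + 2.701 + 0.9673 + 6.264 s.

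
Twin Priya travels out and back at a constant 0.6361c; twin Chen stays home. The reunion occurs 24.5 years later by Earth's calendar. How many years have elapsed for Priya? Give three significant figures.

γ = 1/√(1 − 0.6361²) = 1/√0.5954 = 1.296
Priya's clock measures proper time along the trip: τ = Δt/γ = 24.5/1.296 years.

τ = 18.9 years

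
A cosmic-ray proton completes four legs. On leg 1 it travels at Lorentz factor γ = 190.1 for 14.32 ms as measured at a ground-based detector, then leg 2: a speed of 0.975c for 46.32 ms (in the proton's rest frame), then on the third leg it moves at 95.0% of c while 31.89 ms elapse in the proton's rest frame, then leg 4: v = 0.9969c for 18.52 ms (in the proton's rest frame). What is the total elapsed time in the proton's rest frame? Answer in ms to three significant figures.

Leg 1: γ = 190.1; τ_1 = 14.32/190.1 = 0.07533 ms.
Leg 2: 46.32 ms is already measured in the proton's rest frame.
Leg 3: 31.89 ms is already measured in the proton's rest frame.
Leg 4: 18.52 ms is already measured in the proton's rest frame.
Total: 0.07533 + 46.32 + 31.89 + 18.52 ms.

τ = 96.8 ms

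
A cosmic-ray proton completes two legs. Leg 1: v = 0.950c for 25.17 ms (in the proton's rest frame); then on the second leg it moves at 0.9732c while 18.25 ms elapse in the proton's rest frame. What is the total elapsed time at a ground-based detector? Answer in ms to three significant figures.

Δt = 160 ms

Leg 1: γ = 1/√(1 − 0.950²) = 1/√0.09750 = 3.203; Δt_1 = 3.203 × 25.17 = 80.61 ms.
Leg 2: γ = 1/√(1 − 0.9732²) = 1/√0.05288 = 4.349; Δt_2 = 4.349 × 18.25 = 79.36 ms.
Total: 80.61 + 79.36 ms.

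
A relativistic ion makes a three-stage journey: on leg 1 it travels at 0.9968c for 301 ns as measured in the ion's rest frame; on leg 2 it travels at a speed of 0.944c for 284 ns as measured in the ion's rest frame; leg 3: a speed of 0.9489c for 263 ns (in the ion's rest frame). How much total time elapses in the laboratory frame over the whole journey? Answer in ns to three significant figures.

Leg 1: γ = 1/√(1 − 0.9968²) = 1/√0.006390 = 12.51; Δt_1 = 12.51 × 301 = 3766 ns.
Leg 2: γ = 1/√(1 − 0.944²) = 1/√0.1089 = 3.031; Δt_2 = 3.031 × 284 = 860.7 ns.
Leg 3: γ = 1/√(1 − 0.9489²) = 1/√0.09959 = 3.169; Δt_3 = 3.169 × 263 = 833.4 ns.
Total: 3766 + 860.7 + 833.4 ns.

Δt = 5460 ns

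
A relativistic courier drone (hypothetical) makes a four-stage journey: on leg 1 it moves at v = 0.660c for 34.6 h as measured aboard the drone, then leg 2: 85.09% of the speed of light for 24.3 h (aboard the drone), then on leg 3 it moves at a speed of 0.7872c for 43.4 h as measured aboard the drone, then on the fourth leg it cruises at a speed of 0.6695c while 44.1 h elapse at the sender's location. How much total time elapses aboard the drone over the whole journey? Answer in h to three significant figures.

Leg 1: 34.6 h is already measured aboard the drone.
Leg 2: 24.3 h is already measured aboard the drone.
Leg 3: 43.4 h is already measured aboard the drone.
Leg 4: γ = 1/√(1 − 0.6695²) = 1/√0.5518 = 1.346; τ_4 = 44.1/1.346 = 32.76 h.
Total: 34.60 + 24.30 + 43.40 + 32.76 h.

τ = 135 h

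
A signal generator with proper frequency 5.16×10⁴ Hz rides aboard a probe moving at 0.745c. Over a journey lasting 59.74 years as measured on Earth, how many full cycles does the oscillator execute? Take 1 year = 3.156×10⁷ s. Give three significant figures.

N = 6.49×10¹³

γ = 1/√(1 − 0.745²) = 1/√0.4450 = 1.499
The oscillator's own cycle count is N = f × τ where τ is the proper time aboard the probe. τ = Δt/γ = 59.74/1.499 = 39.85 years = 1.258×10⁹ s.
N = 5.16×10⁴ × 1.258×10⁹ = 6.490×10¹³.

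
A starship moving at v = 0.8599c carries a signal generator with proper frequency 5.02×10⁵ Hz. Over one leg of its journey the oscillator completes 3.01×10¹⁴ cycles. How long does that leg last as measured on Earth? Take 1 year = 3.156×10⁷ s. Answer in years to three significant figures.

Δt = 37.2 years

γ = 1/√(1 − 0.8599²) = 1/√0.2606 = 1.959
Proper time for N cycles: τ = N/f = 3.01×10¹⁴/(5.02×10⁵) = 5.996×10⁸ s = 19.00 years.
Lab-frame duration Δt = γτ = 1.959 × 19.00 = 37.22 years.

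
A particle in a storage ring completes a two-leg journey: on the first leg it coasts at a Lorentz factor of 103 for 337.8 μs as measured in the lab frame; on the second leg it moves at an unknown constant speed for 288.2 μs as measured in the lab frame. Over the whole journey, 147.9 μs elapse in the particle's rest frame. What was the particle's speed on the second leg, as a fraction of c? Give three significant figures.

Leg 1: γ = 103; τ_1 = 337.8/103.0 = 3.280 μs.
Leg 2: speed unknown; τ_2 = 288.2/γ_2.
Total proper time: 3.280 + τ_2 = 147.9, so τ_2 = 147.9 − 3.280 = 144.6 μs.
γ_2 = 288.2/144.6 = 1.993; β = √(1 − 1/γ²) = √0.7482.

β = 0.865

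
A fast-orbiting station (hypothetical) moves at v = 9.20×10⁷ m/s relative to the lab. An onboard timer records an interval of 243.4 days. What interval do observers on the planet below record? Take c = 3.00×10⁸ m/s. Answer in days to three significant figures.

Δt = 256 days

β = 9.20×10⁷/3.00×10⁸ = 0.3067; γ = 1/√(1 − 0.3067²) = 1.051
The interval measured aboard the station is the proper time (both events occur at the same place in that frame); the lab-frame interval is Δt = γτ = 1.051 × 243.4 days.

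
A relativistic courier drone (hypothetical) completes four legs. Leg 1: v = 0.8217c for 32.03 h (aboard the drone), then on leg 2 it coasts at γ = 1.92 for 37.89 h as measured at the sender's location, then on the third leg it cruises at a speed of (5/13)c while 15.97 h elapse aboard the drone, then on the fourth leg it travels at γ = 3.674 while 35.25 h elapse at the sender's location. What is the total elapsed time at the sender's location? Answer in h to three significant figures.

Δt = 147 h

Leg 1: γ = 1/√(1 − 0.8217²) = 1/√0.3248 = 1.755; Δt_1 = 1.755 × 32.03 = 56.20 h.
Leg 2: 37.89 h is already measured at the sender's location.
Leg 3: γ = 1/√(1 − (5/13)²) = 13/12 ≈ 1.083; Δt_3 = 1.083 × 15.97 = 17.30 h.
Leg 4: 35.25 h is already measured at the sender's location.
Total: 56.20 + 37.89 + 17.30 + 35.25 h.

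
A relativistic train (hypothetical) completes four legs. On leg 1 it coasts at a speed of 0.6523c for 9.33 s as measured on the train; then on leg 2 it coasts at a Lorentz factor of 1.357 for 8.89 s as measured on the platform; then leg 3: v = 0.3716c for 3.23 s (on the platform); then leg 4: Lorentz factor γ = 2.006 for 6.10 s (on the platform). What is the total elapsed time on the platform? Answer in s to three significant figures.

Δt = 30.5 s

Leg 1: γ = 1/√(1 − 0.6523²) = 1/√0.5745 = 1.319; Δt_1 = 1.319 × 9.33 = 12.31 s.
Leg 2: 8.89 s is already measured on the platform.
Leg 3: 3.23 s is already measured on the platform.
Leg 4: 6.10 s is already measured on the platform.
Total: 12.31 + 8.890 + 3.230 + 6.100 s.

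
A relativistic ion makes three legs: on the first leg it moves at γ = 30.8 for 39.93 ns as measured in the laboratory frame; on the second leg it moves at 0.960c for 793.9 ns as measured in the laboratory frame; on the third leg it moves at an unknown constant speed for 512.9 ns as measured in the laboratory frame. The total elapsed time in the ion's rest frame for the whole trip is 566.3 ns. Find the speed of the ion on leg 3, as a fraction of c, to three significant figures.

Leg 1: γ = 30.8; τ_1 = 39.93/30.80 = 1.296 ns.
Leg 2: γ = 1/√(1 − 0.960²) = 25/7 ≈ 3.571; τ_2 = 793.9/3.571 = 222.3 ns.
Leg 3: speed unknown; τ_3 = 512.9/γ_3.
Total proper time: 1.296 + 222.3 + τ_3 = 566.3, so τ_3 = 566.3 − 223.6 = 342.7 ns.
γ_3 = 512.9/342.7 = 1.497; β = √(1 − 1/γ²) = √0.5535.

β = 0.744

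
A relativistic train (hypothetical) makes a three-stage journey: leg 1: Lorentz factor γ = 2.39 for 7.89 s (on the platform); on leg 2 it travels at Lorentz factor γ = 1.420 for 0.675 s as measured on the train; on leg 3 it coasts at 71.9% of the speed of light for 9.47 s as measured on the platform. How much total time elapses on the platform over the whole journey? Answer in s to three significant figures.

Δt = 18.3 s

Leg 1: 7.89 s is already measured on the platform.
Leg 2: γ = 1.420; Δt_2 = 1.420 × 0.675 = 0.9585 s.
Leg 3: 9.47 s is already measured on the platform.
Total: 7.890 + 0.9585 + 9.470 s.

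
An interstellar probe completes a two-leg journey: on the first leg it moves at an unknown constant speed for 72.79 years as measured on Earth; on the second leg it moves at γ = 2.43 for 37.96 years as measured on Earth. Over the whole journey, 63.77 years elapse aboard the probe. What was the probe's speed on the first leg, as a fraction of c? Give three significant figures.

β = 0.750

Leg 1: speed unknown; τ_1 = 72.79/γ_1.
Leg 2: γ = 2.43; τ_2 = 37.96/2.430 = 15.62 years.
Total proper time: τ_1 + 15.62 = 63.77, so τ_1 = 63.77 − 15.62 = 48.15 years.
γ_1 = 72.79/48.15 = 1.512; β = √(1 − 1/γ²) = √0.5625.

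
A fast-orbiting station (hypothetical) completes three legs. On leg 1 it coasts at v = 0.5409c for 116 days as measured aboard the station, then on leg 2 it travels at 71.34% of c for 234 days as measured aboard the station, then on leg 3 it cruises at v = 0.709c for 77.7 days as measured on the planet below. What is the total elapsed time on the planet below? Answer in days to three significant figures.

Δt = 550 days

Leg 1: γ = 1/√(1 − 0.5409²) = 1/√0.7074 = 1.189; Δt_1 = 1.189 × 116 = 137.9 days.
Leg 2: β = 0.7134; γ = 1/√(1 − 0.7134²) = 1/√0.4911 = 1.427; Δt_2 = 1.427 × 234 = 333.9 days.
Leg 3: 77.7 days is already measured on the planet below.
Total: 137.9 + 333.9 + 77.70 days.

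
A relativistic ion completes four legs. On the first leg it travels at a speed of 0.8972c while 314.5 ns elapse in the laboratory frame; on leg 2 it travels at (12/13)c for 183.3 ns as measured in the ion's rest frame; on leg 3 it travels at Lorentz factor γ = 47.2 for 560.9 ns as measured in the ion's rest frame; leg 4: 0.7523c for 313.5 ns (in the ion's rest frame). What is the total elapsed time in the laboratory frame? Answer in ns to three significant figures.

Leg 1: 314.5 ns is already measured in the laboratory frame.
Leg 2: γ = 1/√(1 − (12/13)²) = 13/5 = 2.600; Δt_2 = 2.600 × 183.3 = 476.6 ns.
Leg 3: γ = 47.2; Δt_3 = 47.20 × 560.9 = 2.647×10⁴ ns.
Leg 4: γ = 1/√(1 − 0.7523²) = 1/√0.4340 = 1.518; Δt_4 = 1.518 × 313.5 = 475.9 ns.
Total: 314.5 + 476.6 + 2.647×10⁴ + 475.9 ns.

Δt = 2.77×10⁴ ns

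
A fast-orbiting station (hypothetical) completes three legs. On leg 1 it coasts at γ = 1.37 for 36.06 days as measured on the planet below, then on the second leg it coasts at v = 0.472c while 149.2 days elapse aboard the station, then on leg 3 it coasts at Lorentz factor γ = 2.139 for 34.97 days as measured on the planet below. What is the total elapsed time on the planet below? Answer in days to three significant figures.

Leg 1: 36.06 days is already measured on the planet below.
Leg 2: γ = 1/√(1 − 0.472²) = 1/√0.7772 = 1.134; Δt_2 = 1.134 × 149.2 = 169.2 days.
Leg 3: 34.97 days is already measured on the planet below.
Total: 36.06 + 169.2 + 34.97 days.

Δt = 240 days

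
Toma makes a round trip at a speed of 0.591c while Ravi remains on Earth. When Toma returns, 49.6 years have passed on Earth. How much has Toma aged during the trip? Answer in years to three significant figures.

γ = 1/√(1 − 0.591²) = 1/√0.6507 = 1.240
Toma's clock measures proper time along the trip: τ = Δt/γ = 49.6/1.240 years.

τ = 40.0 years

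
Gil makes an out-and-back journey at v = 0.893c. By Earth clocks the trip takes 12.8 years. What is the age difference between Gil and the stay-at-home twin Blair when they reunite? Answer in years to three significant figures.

γ = 1/√(1 − 0.893²) = 1/√0.2026 = 2.222
Gil's elapsed proper time: τ = 12.8/2.222 = 5.761 years.
Age gap = Δt − τ = 12.8 − 5.761 years.

Δt − τ = 7.04 years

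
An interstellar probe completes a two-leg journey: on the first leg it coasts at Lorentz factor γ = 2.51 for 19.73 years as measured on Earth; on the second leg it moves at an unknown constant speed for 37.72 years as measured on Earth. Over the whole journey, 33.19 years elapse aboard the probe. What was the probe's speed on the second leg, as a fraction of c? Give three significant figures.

β = 0.741

Leg 1: γ = 2.51; τ_1 = 19.73/2.510 = 7.861 years.
Leg 2: speed unknown; τ_2 = 37.72/γ_2.
Total proper time: 7.861 + τ_2 = 33.19, so τ_2 = 33.19 − 7.861 = 25.33 years.
γ_2 = 37.72/25.33 = 1.489; β = √(1 − 1/γ²) = √0.5491.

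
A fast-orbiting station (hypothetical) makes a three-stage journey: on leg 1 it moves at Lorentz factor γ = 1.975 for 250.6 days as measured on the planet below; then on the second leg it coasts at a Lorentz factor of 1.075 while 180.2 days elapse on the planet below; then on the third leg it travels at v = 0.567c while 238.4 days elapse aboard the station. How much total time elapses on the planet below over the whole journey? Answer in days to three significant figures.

Δt = 720 days

Leg 1: 250.6 days is already measured on the planet below.
Leg 2: 180.2 days is already measured on the planet below.
Leg 3: γ = 1/√(1 − 0.567²) = 1/√0.6785 = 1.214; Δt_3 = 1.214 × 238.4 = 289.4 days.
Total: 250.6 + 180.2 + 289.4 days.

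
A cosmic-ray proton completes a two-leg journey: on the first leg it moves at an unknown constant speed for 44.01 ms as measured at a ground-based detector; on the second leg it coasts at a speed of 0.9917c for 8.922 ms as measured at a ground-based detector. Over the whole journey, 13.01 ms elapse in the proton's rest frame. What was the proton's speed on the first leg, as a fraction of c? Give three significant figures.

Leg 1: speed unknown; τ_1 = 44.01/γ_1.
Leg 2: γ = 1/√(1 − 0.9917²) = 1/√0.01653 = 7.778; τ_2 = 8.922/7.778 = 1.147 ms.
Total proper time: τ_1 + 1.147 = 13.01, so τ_1 = 13.01 − 1.147 = 11.86 ms.
γ_1 = 44.01/11.86 = 3.710; β = √(1 − 1/γ²) = √0.9273.

β = 0.963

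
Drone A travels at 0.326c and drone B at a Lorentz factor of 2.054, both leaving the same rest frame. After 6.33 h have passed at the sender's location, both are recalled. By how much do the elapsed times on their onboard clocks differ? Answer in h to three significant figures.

|τ_A − τ_B| = 2.90 h

A: γ = 1/√(1 − 0.326²) = 1/√0.8937 = 1.058; τ_A = 6.33/1.058 = 5.984 h.
B: γ = 2.054; τ_B = 6.33/2.054 = 3.082 h.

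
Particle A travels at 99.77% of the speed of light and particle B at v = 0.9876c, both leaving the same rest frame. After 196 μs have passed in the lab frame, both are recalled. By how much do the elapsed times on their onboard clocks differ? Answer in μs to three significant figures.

A: β = 0.9977; γ = 1/√(1 − 0.9977²) = 1/√0.004595 = 14.75; τ_A = 196/14.75 = 13.29 μs.
B: γ = 1/√(1 − 0.9876²) = 1/√0.02465 = 6.370; τ_B = 196/6.370 = 30.77 μs.

|τ_A − τ_B| = 17.5 μs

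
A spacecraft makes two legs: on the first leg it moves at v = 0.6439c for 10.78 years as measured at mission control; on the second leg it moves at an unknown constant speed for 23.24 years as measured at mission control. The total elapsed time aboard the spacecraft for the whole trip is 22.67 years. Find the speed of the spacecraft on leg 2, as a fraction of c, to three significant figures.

Leg 1: γ = 1/√(1 − 0.6439²) = 1/√0.5854 = 1.307; τ_1 = 10.78/1.307 = 8.248 years.
Leg 2: speed unknown; τ_2 = 23.24/γ_2.
Total proper time: 8.248 + τ_2 = 22.67, so τ_2 = 22.67 − 8.248 = 14.42 years.
γ_2 = 23.24/14.42 = 1.611; β = √(1 − 1/γ²) = √0.6149.

β = 0.784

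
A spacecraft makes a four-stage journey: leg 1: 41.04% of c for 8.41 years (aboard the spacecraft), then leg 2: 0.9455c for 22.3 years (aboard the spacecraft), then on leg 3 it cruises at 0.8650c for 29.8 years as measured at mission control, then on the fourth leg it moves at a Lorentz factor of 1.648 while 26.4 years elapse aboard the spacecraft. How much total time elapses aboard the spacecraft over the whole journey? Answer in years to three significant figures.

Leg 1: 8.41 years is already measured aboard the spacecraft.
Leg 2: 22.3 years is already measured aboard the spacecraft.
Leg 3: γ = 1/√(1 − 0.8650²) = 1/√0.2518 = 1.993; τ_3 = 29.8/1.993 = 14.95 years.
Leg 4: 26.4 years is already measured aboard the spacecraft.
Total: 8.410 + 22.30 + 14.95 + 26.40 years.

τ = 72.1 years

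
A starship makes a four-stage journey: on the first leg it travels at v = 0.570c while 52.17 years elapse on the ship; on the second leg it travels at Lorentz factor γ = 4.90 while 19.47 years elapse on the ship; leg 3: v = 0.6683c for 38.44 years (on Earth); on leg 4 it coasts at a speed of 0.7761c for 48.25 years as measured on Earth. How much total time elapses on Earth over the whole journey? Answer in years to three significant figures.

Δt = 246 years

Leg 1: γ = 1/√(1 − 0.570²) = 1/√0.6751 = 1.217; Δt_1 = 1.217 × 52.17 = 63.49 years.
Leg 2: γ = 4.90; Δt_2 = 4.900 × 19.47 = 95.40 years.
Leg 3: 38.44 years is already measured on Earth.
Leg 4: 48.25 years is already measured on Earth.
Total: 63.49 + 95.40 + 38.44 + 48.25 years.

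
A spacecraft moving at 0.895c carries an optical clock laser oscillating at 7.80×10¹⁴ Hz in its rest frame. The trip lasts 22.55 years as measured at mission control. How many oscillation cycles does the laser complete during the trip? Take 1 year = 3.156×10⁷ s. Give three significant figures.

γ = 1/√(1 − 0.895²) = 1/√0.1990 = 2.242
The oscillator's own cycle count is N = f × τ where τ is the proper time aboard the spacecraft. τ = Δt/γ = 22.55/2.242 = 10.06 years = 3.175×10⁸ s.
N = 7.80×10¹⁴ × 3.175×10⁸ = 2.476×10²³.

N = 2.48×10²³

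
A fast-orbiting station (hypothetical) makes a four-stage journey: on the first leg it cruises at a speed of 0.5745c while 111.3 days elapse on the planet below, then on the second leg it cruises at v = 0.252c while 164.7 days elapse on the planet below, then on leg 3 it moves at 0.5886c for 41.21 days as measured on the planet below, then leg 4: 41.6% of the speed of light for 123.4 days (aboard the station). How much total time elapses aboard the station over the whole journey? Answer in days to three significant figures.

τ = 407 days

Leg 1: γ = 1/√(1 − 0.5745²) = 1/√0.6699 = 1.222; τ_1 = 111.3/1.222 = 91.10 days.
Leg 2: γ = 1/√(1 − 0.252²) = 1/√0.9365 = 1.033; τ_2 = 164.7/1.033 = 159.4 days.
Leg 3: γ = 1/√(1 − 0.5886²) = 1/√0.6536 = 1.237; τ_3 = 41.21/1.237 = 33.32 days.
Leg 4: 123.4 days is already measured aboard the station.
Total: 91.10 + 159.4 + 33.32 + 123.4 days.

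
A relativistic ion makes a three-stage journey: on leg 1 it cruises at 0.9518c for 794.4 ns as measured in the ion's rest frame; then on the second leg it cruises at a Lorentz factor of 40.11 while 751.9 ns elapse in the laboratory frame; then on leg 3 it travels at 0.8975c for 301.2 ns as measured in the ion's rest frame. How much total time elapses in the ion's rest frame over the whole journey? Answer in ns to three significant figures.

τ = 1110 ns

Leg 1: 794.4 ns is already measured in the ion's rest frame.
Leg 2: γ = 40.11; τ_2 = 751.9/40.11 = 18.75 ns.
Leg 3: 301.2 ns is already measured in the ion's rest frame.
Total: 794.4 + 18.75 + 301.2 ns.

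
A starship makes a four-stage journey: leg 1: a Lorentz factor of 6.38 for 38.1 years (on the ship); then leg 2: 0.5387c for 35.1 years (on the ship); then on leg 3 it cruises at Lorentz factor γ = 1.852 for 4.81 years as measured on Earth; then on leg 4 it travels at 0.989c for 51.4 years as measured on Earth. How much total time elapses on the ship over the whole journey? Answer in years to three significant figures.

Leg 1: 38.1 years is already measured on the ship.
Leg 2: 35.1 years is already measured on the ship.
Leg 3: γ = 1.852; τ_3 = 4.81/1.852 = 2.597 years.
Leg 4: γ = 1/√(1 − 0.989²) = 1/√0.02188 = 6.761; τ_4 = 51.4/6.761 = 7.603 years.
Total: 38.10 + 35.10 + 2.597 + 7.603 years.

τ = 83.4 years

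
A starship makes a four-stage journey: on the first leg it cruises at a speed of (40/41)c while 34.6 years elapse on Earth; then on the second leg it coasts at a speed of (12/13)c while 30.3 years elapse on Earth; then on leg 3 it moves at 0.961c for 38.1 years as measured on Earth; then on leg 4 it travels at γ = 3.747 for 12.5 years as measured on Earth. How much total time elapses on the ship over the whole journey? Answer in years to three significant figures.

Leg 1: γ = 1/√(1 − (40/41)²) = 41/9 ≈ 4.556; τ_1 = 34.6/4.556 = 7.595 years.
Leg 2: γ = 1/√(1 − (12/13)²) = 13/5 = 2.600; τ_2 = 30.3/2.600 = 11.65 years.
Leg 3: γ = 1/√(1 − 0.961²) = 1/√0.07648 = 3.616; τ_3 = 38.1/3.616 = 10.54 years.
Leg 4: γ = 3.747; τ_4 = 12.5/3.747 = 3.336 years.
Total: 7.595 + 11.65 + 10.54 + 3.336 years.

τ = 33.1 years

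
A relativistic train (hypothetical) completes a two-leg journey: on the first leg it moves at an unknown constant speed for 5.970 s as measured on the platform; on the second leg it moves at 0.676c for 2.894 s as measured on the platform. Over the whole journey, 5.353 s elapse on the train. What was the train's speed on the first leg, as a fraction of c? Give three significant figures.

β = 0.842

Leg 1: speed unknown; τ_1 = 5.970/γ_1.
Leg 2: γ = 1/√(1 − 0.676²) = 1/√0.5430 = 1.357; τ_2 = 2.894/1.357 = 2.133 s.
Total proper time: τ_1 + 2.133 = 5.353, so τ_1 = 5.353 − 2.133 = 3.220 s.
γ_1 = 5.970/3.220 = 1.854; β = √(1 − 1/γ²) = √0.7090.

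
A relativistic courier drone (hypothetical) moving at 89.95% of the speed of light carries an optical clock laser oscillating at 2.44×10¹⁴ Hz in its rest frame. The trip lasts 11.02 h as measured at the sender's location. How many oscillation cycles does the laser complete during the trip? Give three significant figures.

N = 4.23×10¹⁸

β = 0.8995; γ = 1/√(1 − 0.8995²) = 1/√0.1909 = 2.289
The oscillator's own cycle count is N = f × τ where τ is the proper time aboard the drone. τ = Δt/γ = 11.02/2.289 = 4.815 h = 1.733×10⁴ s.
N = 2.44×10¹⁴ × 1.733×10⁴ = 4.229×10¹⁸.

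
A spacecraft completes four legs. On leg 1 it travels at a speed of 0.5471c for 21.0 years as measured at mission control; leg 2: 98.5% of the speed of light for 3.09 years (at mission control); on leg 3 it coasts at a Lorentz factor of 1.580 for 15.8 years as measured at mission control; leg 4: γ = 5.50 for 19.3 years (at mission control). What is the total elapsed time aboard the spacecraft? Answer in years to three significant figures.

Leg 1: γ = 1/√(1 − 0.5471²) = 1/√0.7007 = 1.195; τ_1 = 21.0/1.195 = 17.58 years.
Leg 2: β = 0.985; γ = 1/√(1 − 0.985²) = 1/√0.02977 = 5.795; τ_2 = 3.09/5.795 = 0.5332 years.
Leg 3: γ = 1.580; τ_3 = 15.8/1.580 = 10.00 years.
Leg 4: γ = 5.50; τ_4 = 19.3/5.500 = 3.509 years.
Total: 17.58 + 0.5332 + 10.00 + 3.509 years.

τ = 31.6 years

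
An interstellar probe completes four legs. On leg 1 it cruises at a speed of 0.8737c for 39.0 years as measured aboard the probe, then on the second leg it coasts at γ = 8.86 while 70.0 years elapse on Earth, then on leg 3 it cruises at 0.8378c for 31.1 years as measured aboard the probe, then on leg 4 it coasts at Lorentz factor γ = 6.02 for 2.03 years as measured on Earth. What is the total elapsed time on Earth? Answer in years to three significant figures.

Δt = 209 years

Leg 1: γ = 1/√(1 − 0.8737²) = 1/√0.2366 = 2.056; Δt_1 = 2.056 × 39.0 = 80.17 years.
Leg 2: 70.0 years is already measured on Earth.
Leg 3: γ = 1/√(1 − 0.8378²) = 1/√0.2981 = 1.832; Δt_3 = 1.832 × 31.1 = 56.96 years.
Leg 4: 2.03 years is already measured on Earth.
Total: 80.17 + 70.00 + 56.96 + 2.030 years.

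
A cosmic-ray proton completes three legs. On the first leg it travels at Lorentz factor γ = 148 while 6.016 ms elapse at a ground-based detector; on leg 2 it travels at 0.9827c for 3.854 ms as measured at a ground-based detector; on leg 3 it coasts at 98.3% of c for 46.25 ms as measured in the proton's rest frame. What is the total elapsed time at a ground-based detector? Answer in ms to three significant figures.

Leg 1: 6.016 ms is already measured at a ground-based detector.
Leg 2: 3.854 ms is already measured at a ground-based detector.
Leg 3: β = 0.983; γ = 1/√(1 − 0.983²) = 1/√0.03371 = 5.446; Δt_3 = 5.446 × 46.25 = 251.9 ms.
Total: 6.016 + 3.854 + 251.9 ms.

Δt = 262 ms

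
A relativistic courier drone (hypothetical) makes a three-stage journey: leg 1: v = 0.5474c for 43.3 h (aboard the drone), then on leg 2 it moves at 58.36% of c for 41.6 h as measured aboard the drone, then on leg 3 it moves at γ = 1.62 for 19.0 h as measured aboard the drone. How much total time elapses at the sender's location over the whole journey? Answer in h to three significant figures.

Leg 1: γ = 1/√(1 − 0.5474²) = 1/√0.7004 = 1.195; Δt_1 = 1.195 × 43.3 = 51.74 h.
Leg 2: β = 0.5836; γ = 1/√(1 − 0.5836²) = 1/√0.6594 = 1.231; Δt_2 = 1.231 × 41.6 = 51.23 h.
Leg 3: γ = 1.62; Δt_3 = 1.620 × 19.0 = 30.78 h.
Total: 51.74 + 51.23 + 30.78 h.

Δt = 134 h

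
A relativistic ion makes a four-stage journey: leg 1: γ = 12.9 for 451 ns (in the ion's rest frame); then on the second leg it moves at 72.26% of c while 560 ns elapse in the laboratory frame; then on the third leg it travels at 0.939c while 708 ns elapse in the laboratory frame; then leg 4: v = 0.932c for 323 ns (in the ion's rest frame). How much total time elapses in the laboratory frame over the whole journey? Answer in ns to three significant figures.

Leg 1: γ = 12.9; Δt_1 = 12.90 × 451 = 5818 ns.
Leg 2: 560 ns is already measured in the laboratory frame.
Leg 3: 708 ns is already measured in the laboratory frame.
Leg 4: γ = 1/√(1 − 0.932²) = 1/√0.1314 = 2.759; Δt_4 = 2.759 × 323 = 891.1 ns.
Total: 5818 + 560.0 + 708.0 + 891.1 ns.

Δt = 7980 ns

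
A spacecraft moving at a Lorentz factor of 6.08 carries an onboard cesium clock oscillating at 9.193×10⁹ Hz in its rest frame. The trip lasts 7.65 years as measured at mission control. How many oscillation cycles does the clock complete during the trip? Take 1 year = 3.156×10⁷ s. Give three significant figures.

N = 3.65×10¹⁷

γ = 6.08
The oscillator's own cycle count is N = f × τ where τ is the proper time aboard the spacecraft. τ = Δt/γ = 7.65/6.080 = 1.258 years = 3.971×10⁷ s.
N = 9.193×10⁹ × 3.971×10⁷ = 3.650×10¹⁷.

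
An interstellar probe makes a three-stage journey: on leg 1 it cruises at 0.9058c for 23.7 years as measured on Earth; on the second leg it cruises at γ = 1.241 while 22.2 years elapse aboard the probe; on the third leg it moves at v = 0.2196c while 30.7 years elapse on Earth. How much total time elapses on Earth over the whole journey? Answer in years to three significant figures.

Δt = 82.0 years

Leg 1: 23.7 years is already measured on Earth.
Leg 2: γ = 1.241; Δt_2 = 1.241 × 22.2 = 27.55 years.
Leg 3: 30.7 years is already measured on Earth.
Total: 23.70 + 27.55 + 30.70 years.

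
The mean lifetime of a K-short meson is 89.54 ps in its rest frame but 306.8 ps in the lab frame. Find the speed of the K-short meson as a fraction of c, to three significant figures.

v = 0.956c

γ = Δt/τ₀ = 306.8/89.54 = 3.426
β = √(1 − 1/γ²) = √(1 − 0.08518) = √0.9148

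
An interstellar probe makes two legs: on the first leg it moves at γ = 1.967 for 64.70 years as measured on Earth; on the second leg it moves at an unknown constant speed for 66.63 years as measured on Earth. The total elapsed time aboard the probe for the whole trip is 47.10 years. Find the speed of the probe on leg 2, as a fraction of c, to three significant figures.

β = 0.977

Leg 1: γ = 1.967; τ_1 = 64.70/1.967 = 32.89 years.
Leg 2: speed unknown; τ_2 = 66.63/γ_2.
Total proper time: 32.89 + τ_2 = 47.10, so τ_2 = 47.10 − 32.89 = 14.21 years.
γ_2 = 66.63/14.21 = 4.690; β = √(1 − 1/γ²) = √0.9545.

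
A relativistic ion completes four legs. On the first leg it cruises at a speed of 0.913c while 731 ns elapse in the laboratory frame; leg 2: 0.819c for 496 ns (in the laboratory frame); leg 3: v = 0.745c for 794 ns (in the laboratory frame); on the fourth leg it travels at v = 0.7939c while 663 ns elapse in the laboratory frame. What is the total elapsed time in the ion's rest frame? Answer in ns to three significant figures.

Leg 1: γ = 1/√(1 − 0.913²) = 1/√0.1664 = 2.451; τ_1 = 731/2.451 = 298.2 ns.
Leg 2: γ = 1/√(1 − 0.819²) = 1/√0.3292 = 1.743; τ_2 = 496/1.743 = 284.6 ns.
Leg 3: γ = 1/√(1 − 0.745²) = 1/√0.4450 = 1.499; τ_3 = 794/1.499 = 529.6 ns.
Leg 4: γ = 1/√(1 − 0.7939²) = 1/√0.3697 = 1.645; τ_4 = 663/1.645 = 403.1 ns.
Total: 298.2 + 284.6 + 529.6 + 403.1 ns.

τ = 1520 ns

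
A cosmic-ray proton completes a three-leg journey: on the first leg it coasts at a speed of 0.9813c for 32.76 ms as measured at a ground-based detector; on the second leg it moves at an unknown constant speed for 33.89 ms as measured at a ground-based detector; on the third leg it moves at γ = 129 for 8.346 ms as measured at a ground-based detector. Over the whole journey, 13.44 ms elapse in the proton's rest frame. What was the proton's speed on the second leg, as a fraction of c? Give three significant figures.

Leg 1: γ = 1/√(1 − 0.9813²) = 1/√0.03705 = 5.195; τ_1 = 32.76/5.195 = 6.306 ms.
Leg 2: speed unknown; τ_2 = 33.89/γ_2.
Leg 3: γ = 129; τ_3 = 8.346/129.0 = 0.06470 ms.
Total proper time: 6.306 + τ_2 + 0.06470 = 13.44, so τ_2 = 13.44 − 6.370 = 7.070 ms.
γ_2 = 33.89/7.070 = 4.794; β = √(1 − 1/γ²) = √0.9565.

β = 0.978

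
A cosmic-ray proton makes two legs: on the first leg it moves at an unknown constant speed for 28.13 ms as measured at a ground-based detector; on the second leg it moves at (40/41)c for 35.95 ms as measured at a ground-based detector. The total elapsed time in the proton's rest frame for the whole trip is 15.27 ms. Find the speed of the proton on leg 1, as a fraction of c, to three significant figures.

β = 0.965

Leg 1: speed unknown; τ_1 = 28.13/γ_1.
Leg 2: γ = 1/√(1 − (40/41)²) = 41/9 ≈ 4.556; τ_2 = 35.95/4.556 = 7.891 ms.
Total proper time: τ_1 + 7.891 = 15.27, so τ_1 = 15.27 − 7.891 = 7.379 ms.
γ_1 = 28.13/7.379 = 3.812; β = √(1 − 1/γ²) = √0.9312.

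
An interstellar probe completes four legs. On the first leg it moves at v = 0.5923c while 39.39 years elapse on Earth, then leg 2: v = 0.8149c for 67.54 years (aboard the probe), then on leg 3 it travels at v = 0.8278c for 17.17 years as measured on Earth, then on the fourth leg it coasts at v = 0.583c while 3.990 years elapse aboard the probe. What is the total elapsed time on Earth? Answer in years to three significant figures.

Δt = 178 years

Leg 1: 39.39 years is already measured on Earth.
Leg 2: γ = 1/√(1 − 0.8149²) = 1/√0.3359 = 1.725; Δt_2 = 1.725 × 67.54 = 116.5 years.
Leg 3: 17.17 years is already measured on Earth.
Leg 4: γ = 1/√(1 − 0.583²) = 1/√0.6601 = 1.231; Δt_4 = 1.231 × 3.990 = 4.911 years.
Total: 39.39 + 116.5 + 17.17 + 4.911 years.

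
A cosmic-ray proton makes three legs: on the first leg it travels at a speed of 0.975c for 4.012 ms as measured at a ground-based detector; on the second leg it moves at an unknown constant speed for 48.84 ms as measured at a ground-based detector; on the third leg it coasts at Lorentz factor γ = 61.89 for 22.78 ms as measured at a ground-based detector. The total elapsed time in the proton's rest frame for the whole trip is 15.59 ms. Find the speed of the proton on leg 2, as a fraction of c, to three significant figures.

Leg 1: γ = 1/√(1 − 0.975²) = 1/√0.04938 = 4.500; τ_1 = 4.012/4.500 = 0.8915 ms.
Leg 2: speed unknown; τ_2 = 48.84/γ_2.
Leg 3: γ = 61.89; τ_3 = 22.78/61.89 = 0.3681 ms.
Total proper time: 0.8915 + τ_2 + 0.3681 = 15.59, so τ_2 = 15.59 − 1.260 = 14.33 ms.
γ_2 = 48.84/14.33 = 3.408; β = √(1 − 1/γ²) = √0.9139.

β = 0.956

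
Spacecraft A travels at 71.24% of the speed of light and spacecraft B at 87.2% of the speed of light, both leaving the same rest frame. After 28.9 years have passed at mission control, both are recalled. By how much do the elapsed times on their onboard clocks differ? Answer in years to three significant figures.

|τ_A − τ_B| = 6.13 years

A: β = 0.7124; γ = 1/√(1 − 0.7124²) = 1/√0.4925 = 1.425; τ_A = 28.9/1.425 = 20.28 years.
B: β = 0.872; γ = 1/√(1 − 0.872²) = 1/√0.2396 = 2.043; τ_B = 28.9/2.043 = 14.15 years.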